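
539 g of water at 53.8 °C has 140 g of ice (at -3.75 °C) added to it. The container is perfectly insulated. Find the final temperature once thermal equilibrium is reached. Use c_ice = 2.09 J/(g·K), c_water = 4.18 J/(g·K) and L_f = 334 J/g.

Sum of m c ΔT and latent-heat terms is zero:
ice -3.75→0 °C: 140×2.09×3.75 = 1097.2; latent heat to melt: 140×334 = 46760; warm the meltwater: 585.2 T; water: 2253(T − 53.8)
2838.2 T = 121212 − 47857 = 73355
T ≈ 25.85 °C — above 0 °C, consistent with complete melting.

T_f ≈ 25.8 °C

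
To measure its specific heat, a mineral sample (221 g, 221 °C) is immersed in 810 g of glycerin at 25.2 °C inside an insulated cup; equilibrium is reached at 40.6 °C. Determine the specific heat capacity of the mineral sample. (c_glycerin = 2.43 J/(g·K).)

c ≈ 0.76 J/(g·K)

Heat lost by the mineral sample = heat gained by the glycerin:
221×c×(221 − 40.6) = 810×2.43×(40.6 − 25.2)
39868 c = 30312  ⇒  c ≈ 0.7603 J/(g·K)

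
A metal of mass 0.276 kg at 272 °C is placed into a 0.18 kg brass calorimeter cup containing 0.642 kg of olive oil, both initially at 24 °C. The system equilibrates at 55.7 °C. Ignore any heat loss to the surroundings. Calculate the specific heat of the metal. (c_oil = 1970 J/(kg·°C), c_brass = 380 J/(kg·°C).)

Let T be the final temperature. ΣQ_i = 0:
0.276·c·(55.7 − 272) + 0.642·1970·(55.7 − 24) + 0.18·380·(55.7 − 24) = 0
-59.7 c = -42261
c = -42261/-59.7 ≈ 707.9 J/(kg·°C)

c ≈ 708 J/(kg·°C)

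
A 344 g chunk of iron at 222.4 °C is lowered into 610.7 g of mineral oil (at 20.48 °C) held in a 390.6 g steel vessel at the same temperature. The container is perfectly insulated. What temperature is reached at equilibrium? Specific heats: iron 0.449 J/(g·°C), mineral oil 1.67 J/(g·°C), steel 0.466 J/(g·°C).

With ΣQ=0 the equilibrium temperature is the m·c-weighted mean:
T_f = (154.46*222.4 + 1019.9*20.48 + 182.02*20.48) / (154.46 + 1019.9 + 182.02)
    = 58966 / 1356.3 ≈ 43.47 °C

T_f ≈ 43.5 °C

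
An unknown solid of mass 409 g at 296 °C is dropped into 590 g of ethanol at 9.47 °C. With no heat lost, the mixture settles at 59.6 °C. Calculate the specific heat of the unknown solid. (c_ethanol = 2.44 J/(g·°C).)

c ≈ 0.746 J/(g·°C)

Heat lost by the unknown solid = heat gained by the ethanol:
409×c×(296 − 59.6) = 590×2.44×(59.6 − 9.47)
96688 c = 72167  ⇒  c ≈ 0.7464 J/(g·°C)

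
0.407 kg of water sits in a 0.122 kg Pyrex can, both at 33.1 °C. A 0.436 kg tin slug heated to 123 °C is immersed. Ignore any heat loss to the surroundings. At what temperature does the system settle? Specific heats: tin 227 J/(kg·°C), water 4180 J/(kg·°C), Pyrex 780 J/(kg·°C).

T_f ≈ 37.8 °C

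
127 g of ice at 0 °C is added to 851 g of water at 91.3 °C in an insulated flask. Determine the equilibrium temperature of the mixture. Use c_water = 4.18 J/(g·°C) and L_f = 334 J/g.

T_f ≈ 69.1 °C

Heat gained plus heat lost sum to zero:
melt ice: 127×334 = 42418; warm the meltwater: 530.86 T; water cools: 851×4.18×(T − 91.3) = 3557.2(T − 91.3)
4088 T = 324771 − 42418 = 282353
T ≈ 69.07 °C — above 0 °C, consistent with complete melting.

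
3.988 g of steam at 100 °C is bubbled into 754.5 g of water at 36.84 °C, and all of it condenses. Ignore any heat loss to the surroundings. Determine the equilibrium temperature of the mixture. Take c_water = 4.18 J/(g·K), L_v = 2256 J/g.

T_f ≈ 40.0 °C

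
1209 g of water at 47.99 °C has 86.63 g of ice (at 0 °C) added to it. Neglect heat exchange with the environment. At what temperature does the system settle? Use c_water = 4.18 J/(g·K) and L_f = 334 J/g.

T_f ≈ 39.4 °C

Setting the total heat transfer to zero:
fusion: m_ice L_f = 86.63×334 = 28934; meltwater 0→T: 86.63×4.18×T = 362.11 T; water cools: 1209×4.18×(T − 47.99) = 5053.6(T − 47.99)
5415.7 T = 242523 − 28934 = 213589
T ≈ 39.44 °C. Since T > 0 °C, the all-ice-melts assumption holds.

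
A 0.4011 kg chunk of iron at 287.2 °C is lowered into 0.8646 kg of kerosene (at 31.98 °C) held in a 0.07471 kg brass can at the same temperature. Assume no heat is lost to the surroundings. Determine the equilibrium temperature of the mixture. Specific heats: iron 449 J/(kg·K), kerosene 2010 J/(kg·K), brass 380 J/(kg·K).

With ΣQ=0 the equilibrium temperature is the m·c-weighted mean:
T_f = (180.09×287.2 + 1737.8×31.98 + 28.39×31.98) / (180.09 + 1737.8 + 28.39)
    = 108207 / 1946.3 ≈ 55.60 °C

T_f ≈ 55.6 °C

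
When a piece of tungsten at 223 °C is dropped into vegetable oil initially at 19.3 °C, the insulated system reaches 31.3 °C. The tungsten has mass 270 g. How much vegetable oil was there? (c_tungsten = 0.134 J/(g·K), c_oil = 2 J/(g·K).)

Setting the total heat transfer to zero:
270·0.134·(31.3 − 223) + m·2·(31.3 − 19.3) = 0
24 m = 6935.7
m = 6935.7/24 ≈ 289 g

m ≈ 289 g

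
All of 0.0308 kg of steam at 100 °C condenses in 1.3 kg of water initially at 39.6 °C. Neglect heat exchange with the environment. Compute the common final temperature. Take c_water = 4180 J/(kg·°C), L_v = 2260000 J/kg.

T_f ≈ 53.5 °C

Setting the total heat transfer to zero:
condense steam: −0.0308·2260000 = −69608; condensate cools 100→T: 0.0308·4180·(T − 100) = 128.74(T − 100); water warms: 1.3·4180·(T − 39.6) = 5434(T − 39.6)
5562.7 T = 69608 + 12874 + 215186 = 297669
T ≈ 53.51 °C, under the boiling point, so the assumption holds.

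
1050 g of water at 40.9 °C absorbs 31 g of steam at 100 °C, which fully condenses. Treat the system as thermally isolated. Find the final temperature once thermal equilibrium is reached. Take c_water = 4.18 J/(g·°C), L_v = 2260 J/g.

T_f ≈ 58.1 °C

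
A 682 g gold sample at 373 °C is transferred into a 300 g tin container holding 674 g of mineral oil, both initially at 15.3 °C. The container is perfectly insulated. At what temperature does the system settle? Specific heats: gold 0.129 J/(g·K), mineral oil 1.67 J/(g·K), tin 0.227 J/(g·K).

T_f ≈ 39.9 °C

Conservation of energy gives ΣQ = 0:
682·0.129·(T − 373) + 674·1.67·(T − 15.3) + 300·0.227·(T − 15.3) = 0
87.98(T − 373) + 1125.6(T − 15.3) + 68.1(T − 15.3) = 0
(87.98 + 1125.6 + 68.1) T = 87.98·373 + 1125.6·15.3 + 68.1·15.3
T = 51079 / 1281.7 = 39.9 °C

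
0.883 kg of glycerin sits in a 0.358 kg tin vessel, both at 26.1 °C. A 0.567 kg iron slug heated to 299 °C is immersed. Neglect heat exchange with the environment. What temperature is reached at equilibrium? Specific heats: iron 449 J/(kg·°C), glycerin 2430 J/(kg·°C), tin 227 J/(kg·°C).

T_f ≈ 54.1 °C

Heat gained plus heat lost sum to zero:
0.567×449×(T − 299) + 0.883×2430×(T − 26.1) + 0.358×227×(T − 26.1) = 0
254.58(T − 299) + 2145.7(T − 26.1) + 81.27(T − 26.1) = 0
(254.58 + 2145.7 + 81.27) T = 254.58×299 + 2145.7×26.1 + 81.27×26.1
T = 134244 / 2481.5 = 54.1 °C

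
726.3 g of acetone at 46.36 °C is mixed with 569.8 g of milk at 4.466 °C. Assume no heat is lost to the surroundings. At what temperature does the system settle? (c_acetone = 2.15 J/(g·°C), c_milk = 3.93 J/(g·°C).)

T_f ≈ 21.7 °C

Taking heat into each body as positive, Σ m c ΔT = 0:
726.3×2.15×(T − 46.36) + 569.8×3.93×(T − 4.466) = 0
1561.5(T − 46.36) + 2239.3(T − 4.466) = 0
3800.9 T = 82394
T = 82394/3800.9 ≈ 21.68 °C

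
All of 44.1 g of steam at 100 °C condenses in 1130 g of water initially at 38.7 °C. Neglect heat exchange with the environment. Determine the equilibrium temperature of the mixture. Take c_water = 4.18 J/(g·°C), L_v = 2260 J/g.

T_f ≈ 61.3 °C

Conservation of energy gives ΣQ = 0:
condense steam: −44.1×2260 = −99666
  condensate cools 100→T: 44.1×4.18×(T − 100) = 184.34(T − 100)
  water warms: 1130×4.18×(T − 38.7) = 4723.4(T − 38.7)
4907.7 T = 99666 + 18434 + 182796 = 300895
T ≈ 61.31 °C — below 100 °C, confirming all the steam condensed.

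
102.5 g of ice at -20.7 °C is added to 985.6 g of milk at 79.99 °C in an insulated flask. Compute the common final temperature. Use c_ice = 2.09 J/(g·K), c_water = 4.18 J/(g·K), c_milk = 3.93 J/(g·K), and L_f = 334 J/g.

Taking heat into each body as positive, Σ m c ΔT = 0:
ice -20.7→0 °C: 102.5·2.09·20.7 = 4434.5
  melt ice: 102.5·334 = 34235
  meltwater 0→T: 102.5·4.18·T = 428.45 T
  milk cools: 985.6·3.93·(T − 79.99) = 3873.4(T − 79.99)
4301.9 T = 309834 − 38669 = 271164
T ≈ 63.03 °C. Since T > 0 °C, the all-ice-melts assumption holds.

T_f ≈ 63.0 °C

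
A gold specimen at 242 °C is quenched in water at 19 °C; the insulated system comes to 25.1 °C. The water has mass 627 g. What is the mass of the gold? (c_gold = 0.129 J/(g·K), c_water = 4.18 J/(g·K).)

m ≈ 571 g

Energy conservation, ΣQ = 0:
m×0.129×(25.1 − 242) + 627×4.18×(25.1 − 19) = 0
-27.98 m = -15987
m = -15987/-27.98 ≈ 571.4 g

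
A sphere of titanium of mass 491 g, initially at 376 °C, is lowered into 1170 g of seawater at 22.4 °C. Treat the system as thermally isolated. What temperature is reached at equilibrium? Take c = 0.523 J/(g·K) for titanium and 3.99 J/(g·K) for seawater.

T_f ≈ 40.8 °C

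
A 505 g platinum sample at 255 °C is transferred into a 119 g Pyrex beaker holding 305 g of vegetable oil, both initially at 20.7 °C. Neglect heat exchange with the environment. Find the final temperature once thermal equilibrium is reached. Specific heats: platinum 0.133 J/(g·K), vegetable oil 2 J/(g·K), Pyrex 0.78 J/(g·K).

Energy conservation, ΣQ = 0:
505×0.133×(T − 255) + 305×2×(T − 20.7) + 119×0.78×(T − 20.7) = 0
769.99 T = 31675
T ≈ 41.14 °C

T_f ≈ 41.1 °C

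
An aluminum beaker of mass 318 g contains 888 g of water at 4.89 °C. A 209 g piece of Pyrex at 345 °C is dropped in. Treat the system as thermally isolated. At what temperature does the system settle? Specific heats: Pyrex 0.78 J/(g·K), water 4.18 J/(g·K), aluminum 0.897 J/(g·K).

T_f ≈ 18.2 °C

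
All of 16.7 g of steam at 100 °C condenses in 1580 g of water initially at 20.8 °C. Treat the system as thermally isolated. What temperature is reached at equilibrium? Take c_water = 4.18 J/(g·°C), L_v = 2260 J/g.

T_f ≈ 27.3 °C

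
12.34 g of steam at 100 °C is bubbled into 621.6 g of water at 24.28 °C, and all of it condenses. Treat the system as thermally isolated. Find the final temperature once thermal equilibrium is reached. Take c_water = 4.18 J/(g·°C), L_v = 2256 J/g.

T_f ≈ 36.3 °C

Conservation of energy gives ΣQ = 0:
condense steam: −12.34·2256 = −27839
  condensate cools 100→T: 12.34·4.18·(T − 100) = 51.58(T − 100)
  water warms: 621.6·4.18·(T − 24.28) = 2598.3(T − 24.28)
2649.9 T = 27839 + 5158.1 + 63086 = 96084
T ≈ 36.26 °C (< 100 °C, so full condensation is consistent).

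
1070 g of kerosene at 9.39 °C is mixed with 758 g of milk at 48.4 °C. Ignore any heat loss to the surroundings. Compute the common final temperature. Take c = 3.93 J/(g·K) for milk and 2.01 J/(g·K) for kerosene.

Heat lost by the milk equals heat gained by the kerosene:
758×3.93×(48.4 − T) = 1070×2.01×(T − 9.39)
2978.9(48.4 − T) = 2150.7(T − 9.39)
5129.6 T = 164376  ⇒  T ≈ 32.04 °C

T_f ≈ 32.0 °C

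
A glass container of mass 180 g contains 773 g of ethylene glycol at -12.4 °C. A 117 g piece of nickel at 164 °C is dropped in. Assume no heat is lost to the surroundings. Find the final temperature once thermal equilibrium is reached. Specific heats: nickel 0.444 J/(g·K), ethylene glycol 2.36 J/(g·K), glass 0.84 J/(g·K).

T_f ≈ -7.9 °C

Setting the total heat transfer to zero:
117*0.444*(T − 164) + 773*2.36*(T − (-12.4)) + 180*0.84*(T − (-12.4)) = 0
(51.95 + 1824.3 + 151.2) T = 51.95*164 + 1824.3*(-12.4) + 151.2*(-12.4)
T = -15976/2027.4 ≈ -7.88 °C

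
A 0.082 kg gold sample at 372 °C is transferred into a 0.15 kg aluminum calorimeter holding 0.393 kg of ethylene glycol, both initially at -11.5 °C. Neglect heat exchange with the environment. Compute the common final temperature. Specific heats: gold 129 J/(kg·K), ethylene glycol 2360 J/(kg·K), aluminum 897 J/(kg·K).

Energy conservation, ΣQ = 0:
0.082·129·(T − 372) + 0.393·2360·(T − (-11.5)) + 0.15·897·(T − (-11.5)) = 0
10.58(T − 372) + 927.48(T − (-11.5)) + 134.55(T − (-11.5)) = 0
(10.58 + 927.48 + 134.55) T = 10.58·372 + 927.48·(-11.5) + 134.55·(-11.5)
T = -8278.3 / 1072.6 = -7.72 °C

T_f ≈ -7.7 °C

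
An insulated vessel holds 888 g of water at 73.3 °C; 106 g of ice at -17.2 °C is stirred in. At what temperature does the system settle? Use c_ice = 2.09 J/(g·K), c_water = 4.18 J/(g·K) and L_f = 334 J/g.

T_f ≈ 56.0 °C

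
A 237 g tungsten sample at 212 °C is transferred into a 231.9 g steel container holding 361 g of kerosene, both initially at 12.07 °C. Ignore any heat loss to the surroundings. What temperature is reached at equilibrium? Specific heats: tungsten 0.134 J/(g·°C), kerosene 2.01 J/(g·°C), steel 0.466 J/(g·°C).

T_f ≈ 19.4 °C

Conservation of energy gives ΣQ = 0:
237×0.134×(T − 212) + 361×2.01×(T − 12.07) + 231.9×0.466×(T − 12.07) = 0
31.76(T − 212) + 725.61(T − 12.07) + 108.07(T − 12.07) = 0
865.43 T = 16795
T = 16795/865.43 ≈ 19.41 °C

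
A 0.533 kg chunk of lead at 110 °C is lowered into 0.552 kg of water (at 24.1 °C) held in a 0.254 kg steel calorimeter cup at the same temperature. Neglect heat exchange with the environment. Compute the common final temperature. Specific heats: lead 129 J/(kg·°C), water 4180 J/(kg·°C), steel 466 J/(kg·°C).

Heat gained plus heat lost sum to zero:
0.533*129*(T − 110) + 0.552*4180*(T − 24.1) + 0.254*466*(T − 24.1) = 0
68.76(T − 110) + 2307.4(T − 24.1) + 118.36(T − 24.1) = 0
(68.76 + 2307.4 + 118.36) T = 68.76*110 + 2307.4*24.1 + 118.36*24.1
T ≈ 26.47 °C

T_f ≈ 26.5 °C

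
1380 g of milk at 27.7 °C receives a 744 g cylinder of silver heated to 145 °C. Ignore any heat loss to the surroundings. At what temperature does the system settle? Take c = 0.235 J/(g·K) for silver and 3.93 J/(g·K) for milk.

T_f ≈ 31.4 °C

Heat gained plus heat lost sum to zero:
744×0.235×(T − 145) + 1380×3.93×(T − 27.7) = 0
174.84(T − 145) + 5423.4(T − 27.7) = 0
(174.84 + 5423.4) T = 174.84×145 + 5423.4×27.7
T = 175580 / 5598.2 = 31.4 °C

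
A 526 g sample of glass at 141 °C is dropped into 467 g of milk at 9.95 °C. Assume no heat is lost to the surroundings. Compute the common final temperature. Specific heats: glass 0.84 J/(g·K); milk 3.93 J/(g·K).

T_f ≈ 35.4 °C

Taking heat into each body as positive, Σ m c ΔT = 0:
526*0.84*(T − 141) + 467*3.93*(T − 9.95) = 0
(441.84 + 1835.3) T = 441.84*141 + 1835.3*9.95
T = 80561 / 2277.2 = 35.4 °C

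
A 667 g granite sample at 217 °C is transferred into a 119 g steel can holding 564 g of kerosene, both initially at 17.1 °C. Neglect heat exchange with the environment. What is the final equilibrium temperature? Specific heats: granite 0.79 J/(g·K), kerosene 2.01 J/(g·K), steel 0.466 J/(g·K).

Taking heat into each body as positive, Σ m c ΔT = 0:
667·0.79·(T − 217) + 564·2.01·(T − 17.1) + 119·0.466·(T − 17.1) = 0
526.93(T − 217) + 1133.6(T − 17.1) + 55.45(T − 17.1) = 0
1716 T = 134677
T = 134677 / 1716 = 78.5 °C

T_f ≈ 78.5 °C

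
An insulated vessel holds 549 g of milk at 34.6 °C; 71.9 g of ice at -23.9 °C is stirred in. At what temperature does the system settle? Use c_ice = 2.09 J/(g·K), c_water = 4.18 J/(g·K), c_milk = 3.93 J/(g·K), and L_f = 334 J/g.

T_f ≈ 19.1 °C

Energy conservation, ΣQ = 0:
ice -23.9→0 °C: 71.9·2.09·23.9 = 3591.5
  melt ice: 71.9·334 = 24015
  meltwater 0→T: 71.9·4.18·T = 300.54 T
  milk cools: 549·3.93·(T − 34.6) = 2157.6(T − 34.6)
2458.1 T = 74652 − 27606 = 47046
T ≈ 19.14 °C — above 0 °C, consistent with complete melting.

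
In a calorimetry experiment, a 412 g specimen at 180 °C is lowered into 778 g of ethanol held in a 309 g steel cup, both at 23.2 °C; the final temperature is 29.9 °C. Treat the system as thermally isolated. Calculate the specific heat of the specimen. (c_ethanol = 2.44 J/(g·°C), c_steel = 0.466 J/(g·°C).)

c ≈ 0.221 J/(g·°C)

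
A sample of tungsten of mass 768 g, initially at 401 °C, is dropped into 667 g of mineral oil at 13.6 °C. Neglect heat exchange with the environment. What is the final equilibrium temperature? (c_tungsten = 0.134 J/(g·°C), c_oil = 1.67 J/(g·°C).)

T_f ≈ 46.4 °C

T_f is the heat-capacity-weighted average of the initial temperatures:
T_f = (102.91*401 + 1113.9*13.6) / (102.91 + 1113.9)
    = 56417 / 1216.8 ≈ 46.36 °C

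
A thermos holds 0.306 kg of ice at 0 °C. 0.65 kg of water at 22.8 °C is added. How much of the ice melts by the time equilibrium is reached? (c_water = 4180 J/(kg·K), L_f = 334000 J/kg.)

Water can give up m c ΔT = 0.65×4180×22.8 = 61948 J before reaching 0 °C.
Fully melting the ice requires m_ice L_f = 0.306×334000 = 102204 J.
61948 J < 102204 J, so only part of the ice melts and the system sits at 0 °C.
m_melt = 61948 / L_f = 0.1855 kg.

m_melted ≈ 0.185 kg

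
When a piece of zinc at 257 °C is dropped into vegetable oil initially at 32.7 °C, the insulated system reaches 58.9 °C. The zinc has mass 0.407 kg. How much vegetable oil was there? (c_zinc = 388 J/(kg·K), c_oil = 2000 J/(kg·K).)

Heat lost by the zinc = heat gained by the oil:
0.407×388×(257 − 58.9) = m×2000×(58.9 − 32.7)
52400 m = 31283  ⇒  m ≈ 0.597 kg

m ≈ 0.597 kg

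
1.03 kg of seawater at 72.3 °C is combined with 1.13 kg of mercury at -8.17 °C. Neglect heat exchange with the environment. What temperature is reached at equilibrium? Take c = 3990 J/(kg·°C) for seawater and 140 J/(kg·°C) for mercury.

T_f ≈ 69.3 °C

Net heat exchanged in the isolated system is zero:
1.03·3990·(T − 72.3) + 1.13·140·(T − (-8.17)) = 0
(4109.7 + 158.2) T = 4109.7·72.3 + 158.2·(-8.17)
T = 295839/4267.9 ≈ 69.32 °C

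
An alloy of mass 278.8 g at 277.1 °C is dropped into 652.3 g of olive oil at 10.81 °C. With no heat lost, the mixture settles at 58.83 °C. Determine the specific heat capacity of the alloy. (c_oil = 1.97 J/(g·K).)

c ≈ 1.01 J/(g·K)

Heat lost by the alloy = heat gained by the oil:
278.8·c·(277.1 − 58.83) = 652.3·1.97·(58.83 − 10.81)
60854 c = 61707  ⇒  c ≈ 1.014 J/(g·K)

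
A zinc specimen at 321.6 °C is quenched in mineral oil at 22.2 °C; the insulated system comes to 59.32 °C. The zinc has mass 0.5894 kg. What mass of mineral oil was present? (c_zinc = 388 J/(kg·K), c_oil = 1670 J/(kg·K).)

m ≈ 0.968 kg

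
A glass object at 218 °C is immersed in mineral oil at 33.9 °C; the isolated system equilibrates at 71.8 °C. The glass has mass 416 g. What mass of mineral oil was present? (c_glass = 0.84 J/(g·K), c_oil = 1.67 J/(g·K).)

m ≈ 807 g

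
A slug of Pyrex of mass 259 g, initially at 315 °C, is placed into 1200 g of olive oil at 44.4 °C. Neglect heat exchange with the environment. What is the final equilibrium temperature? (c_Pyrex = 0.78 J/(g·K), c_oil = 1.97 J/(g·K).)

T_f ≈ 65.7 °C

Conservation of energy gives ΣQ = 0:
259*0.78*(T − 315) + 1200*1.97*(T − 44.4) = 0
(202.02 + 2364) T = 202.02*315 + 2364*44.4
T = 168598/2566 ≈ 65.70 °C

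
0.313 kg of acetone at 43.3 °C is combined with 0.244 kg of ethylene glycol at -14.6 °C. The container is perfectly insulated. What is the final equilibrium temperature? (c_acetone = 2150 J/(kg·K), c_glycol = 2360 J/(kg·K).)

Set heat shed by the hot body equal to heat absorbed by the cold body:
0.313·2150·(43.3 − T) = 0.244·2360·(T − (-14.6))
672.95(43.3 − T) = 575.84(T − (-14.6))
1248.8 T = 20731  ⇒  T ≈ 16.60 °C

T_f ≈ 16.6 °C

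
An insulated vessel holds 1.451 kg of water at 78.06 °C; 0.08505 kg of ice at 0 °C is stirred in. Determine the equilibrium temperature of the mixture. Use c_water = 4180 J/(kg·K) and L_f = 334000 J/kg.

Net heat exchanged in the isolated system is zero:
fusion: m_ice L_f = 0.08505·334000 = 28407; warm the meltwater: 355.51 T; water: 6065.2(T − 78.06)
6420.7 T = 473448 − 28407 = 445041
T ≈ 69.31 °C (positive, so assuming full melt was valid).

T_f ≈ 69.3 °C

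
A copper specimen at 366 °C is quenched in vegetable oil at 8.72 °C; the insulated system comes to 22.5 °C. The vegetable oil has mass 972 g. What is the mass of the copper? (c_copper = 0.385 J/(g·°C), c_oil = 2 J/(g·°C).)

m ≈ 203 g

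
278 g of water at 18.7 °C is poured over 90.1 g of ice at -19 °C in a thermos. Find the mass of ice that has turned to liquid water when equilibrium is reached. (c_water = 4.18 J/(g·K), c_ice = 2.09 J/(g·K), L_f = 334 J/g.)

m_melted ≈ 54.3 g

Cooling the water to 0 °C releases 278·4.18·18.7 = 21730 J.
Of that, 90.1·2.09·19 = 3577.9 J goes to bring the ice to 0 °C, leaving 18152 J.
Fully melting the ice requires m_ice L_f = 90.1·334 = 30093 J.
That's not enough to melt it all — equilibrium is at 0 °C with ice remaining.
m_melt = 18152 / L_f = 54.35 g.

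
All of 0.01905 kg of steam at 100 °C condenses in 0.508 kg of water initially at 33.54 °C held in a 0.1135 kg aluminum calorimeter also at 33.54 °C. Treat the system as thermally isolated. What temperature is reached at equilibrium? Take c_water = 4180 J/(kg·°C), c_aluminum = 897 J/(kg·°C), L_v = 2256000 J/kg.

Setting the total heat transfer to zero:
latent heat released on condensation: 0.01905·2256000 = 42977
  condensate cools 100→T: 0.01905·4180·(T − 100) = 79.63(T − 100)
  original water: 2123.4(T − 33.54)
  cup: 101.81(T − 33.54)
2304.9 T = 42977 + 7962.9 + 74635 = 125575
T ≈ 54.48 °C — below 100 °C, confirming all the steam condensed.

T_f ≈ 54.5 °C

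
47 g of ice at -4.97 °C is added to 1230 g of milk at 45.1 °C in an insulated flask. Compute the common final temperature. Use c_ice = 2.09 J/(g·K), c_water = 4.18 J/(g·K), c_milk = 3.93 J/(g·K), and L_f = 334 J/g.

T_f ≈ 40.1 °C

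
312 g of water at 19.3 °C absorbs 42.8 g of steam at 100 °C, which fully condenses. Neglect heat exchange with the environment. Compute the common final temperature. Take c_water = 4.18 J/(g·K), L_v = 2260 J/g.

Setting the total heat transfer to zero:
steam→water at 100 °C releases m L_v = 42.8×2260 = 96728; condensate cools 100→T: 42.8×4.18×(T − 100) = 178.9(T − 100); water warms: 312×4.18×(T − 19.3) = 1304.2(T − 19.3)
1483.1 T = 96728 + 17890 + 25170 = 139789
T ≈ 94.26 °C, under the boiling point, so the assumption holds.

T_f ≈ 94.3 °C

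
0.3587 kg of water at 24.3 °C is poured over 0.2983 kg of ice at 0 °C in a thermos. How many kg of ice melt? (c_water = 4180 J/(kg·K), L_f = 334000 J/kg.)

m_melted ≈ 0.109 kg

Heat available from the water dropping to 0 °C: 0.3587×4180×24.3 = 36435 J.
To melt every bit of ice: 0.2983×334000 = 99632 J.
That's not enough to melt it all — equilibrium is at 0 °C with ice remaining.
Mass melted = 36435/334000 ≈ 0.1091 kg.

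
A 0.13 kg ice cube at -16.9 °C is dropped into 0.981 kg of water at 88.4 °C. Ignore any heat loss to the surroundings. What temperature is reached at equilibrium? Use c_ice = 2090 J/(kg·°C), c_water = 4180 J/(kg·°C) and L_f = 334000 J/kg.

Net heat exchanged in the isolated system is zero:
ice -16.9→0 °C: 0.13·2090·16.9 = 4591.7
  fusion: m_ice L_f = 0.13·334000 = 43420
  meltwater 0→T: 0.13·4180·T = 543.4 T
  water: 4100.6(T − 88.4)
4644 T = 362491 − 48012 = 314480
T ≈ 67.72 °C (positive, so assuming full melt was valid).

T_f ≈ 67.7 °C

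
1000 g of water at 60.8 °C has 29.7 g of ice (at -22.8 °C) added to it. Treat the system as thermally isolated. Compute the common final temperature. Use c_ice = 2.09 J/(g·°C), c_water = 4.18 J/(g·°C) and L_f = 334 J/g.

Energy balance with sensible and latent terms:
warm ice to 0 °C: 29.7×2.09×(0 − (-22.8)) = 1415.3
  fusion: m_ice L_f = 29.7×334 = 9919.8
  meltwater 0→T: 29.7×4.18×T = 124.15 T
  water: 4180(T − 60.8)
4304.1 T = 254144 − 11335 = 242809
T ≈ 56.41 °C — above 0 °C, consistent with complete melting.

T_f ≈ 56.4 °C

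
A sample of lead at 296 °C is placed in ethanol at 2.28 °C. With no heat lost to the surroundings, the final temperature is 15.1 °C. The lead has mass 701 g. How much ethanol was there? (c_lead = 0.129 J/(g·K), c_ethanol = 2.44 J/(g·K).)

m ≈ 812 g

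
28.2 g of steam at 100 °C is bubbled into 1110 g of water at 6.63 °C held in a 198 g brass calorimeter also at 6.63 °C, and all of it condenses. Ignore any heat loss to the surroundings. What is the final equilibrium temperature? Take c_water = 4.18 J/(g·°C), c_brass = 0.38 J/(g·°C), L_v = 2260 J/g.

T_f ≈ 22.1 °C

Energy conservation, ΣQ = 0:
condense steam: −28.2×2260 = −63732; condensed water 100 °C→T: 117.88(T − 100); water warms: 1110×4.18×(T − 6.63) = 4639.8(T − 6.63); brass cup: 198×0.38×(T − 6.63) = 75.24(T − 6.63)
4832.9 T = 63732 + 11788 + 31261 = 106780
T ≈ 22.09 °C — below 100 °C, confirming all the steam condensed.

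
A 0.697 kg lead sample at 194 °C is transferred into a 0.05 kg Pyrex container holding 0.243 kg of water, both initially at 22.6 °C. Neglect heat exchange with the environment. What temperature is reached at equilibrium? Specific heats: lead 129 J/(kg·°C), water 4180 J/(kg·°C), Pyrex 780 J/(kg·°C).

T_f ≈ 36.1 °C

Energy conservation, ΣQ = 0:
0.697*129*(T − 194) + 0.243*4180*(T − 22.6) + 0.05*780*(T − 22.6) = 0
1144.7 T = 41280
T ≈ 36.06 °C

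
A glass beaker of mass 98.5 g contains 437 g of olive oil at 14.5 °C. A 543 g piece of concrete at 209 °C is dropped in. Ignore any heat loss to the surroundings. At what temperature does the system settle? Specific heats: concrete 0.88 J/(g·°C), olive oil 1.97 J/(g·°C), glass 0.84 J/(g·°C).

T_f ≈ 79.9 °C

Energy conservation, ΣQ = 0:
543×0.88×(T − 209) + 437×1.97×(T − 14.5) + 98.5×0.84×(T − 14.5) = 0
477.84(T − 209) + 860.89(T − 14.5) + 82.74(T − 14.5) = 0
1421.5 T = 113551
T ≈ 79.88 °C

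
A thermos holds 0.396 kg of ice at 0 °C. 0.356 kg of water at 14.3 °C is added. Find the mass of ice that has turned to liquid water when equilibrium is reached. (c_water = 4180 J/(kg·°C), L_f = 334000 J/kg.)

m_melted ≈ 0.0637 kg

Cooling the water to 0 °C releases 0.356·4180·14.3 = 21280 J.
To melt every bit of ice: 0.396·334000 = 132264 J.
Since 21280 < 132264 J, not all the ice melts; equilibrium is at 0 °C.
m_melted·334000 = 21280  ⇒  m_melted ≈ 0.06371 kg.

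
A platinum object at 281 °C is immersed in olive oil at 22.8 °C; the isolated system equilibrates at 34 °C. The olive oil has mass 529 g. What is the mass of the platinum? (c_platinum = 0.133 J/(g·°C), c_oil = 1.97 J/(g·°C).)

m ≈ 355 g

Heat gained plus heat lost sum to zero:
m×0.133×(34 − 281) + 529×1.97×(34 − 22.8) = 0
-32.85 m = -11672
m = -11672/-32.85 ≈ 355.3 g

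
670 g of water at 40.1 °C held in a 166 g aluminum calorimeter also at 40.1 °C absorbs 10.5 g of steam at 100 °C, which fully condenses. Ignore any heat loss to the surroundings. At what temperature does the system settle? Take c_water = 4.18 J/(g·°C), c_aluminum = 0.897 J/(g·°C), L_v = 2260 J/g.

T_f ≈ 48.9 °C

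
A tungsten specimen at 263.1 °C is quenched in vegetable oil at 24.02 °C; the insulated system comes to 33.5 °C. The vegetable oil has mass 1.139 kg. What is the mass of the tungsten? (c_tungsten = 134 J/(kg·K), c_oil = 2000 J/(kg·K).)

m ≈ 0.702 kg

Energy conservation, ΣQ = 0:
m·134·(33.5 − 263.1) + 1.139·2000·(33.5 − 24.02) = 0
-30766 m = -21595
m = -21595/-30766 ≈ 0.7019 kg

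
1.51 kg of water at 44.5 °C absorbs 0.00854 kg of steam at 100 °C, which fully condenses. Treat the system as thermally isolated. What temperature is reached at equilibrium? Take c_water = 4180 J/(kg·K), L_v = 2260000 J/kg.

Heat gained plus heat lost sum to zero:
condense steam: −0.00854·2260000 = −19300; condensate cools 100→T: 0.00854·4180·(T − 100) = 35.7(T − 100); original water: 6311.8(T − 44.5)
6347.5 T = 19300 + 3569.7 + 280875 = 303745
T ≈ 47.85 °C, under the boiling point, so the assumption holds.

T_f ≈ 47.9 °C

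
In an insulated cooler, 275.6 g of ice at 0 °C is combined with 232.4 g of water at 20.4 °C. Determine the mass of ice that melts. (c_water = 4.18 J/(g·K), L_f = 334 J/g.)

Cooling the water to 0 °C releases 232.4×4.18×20.4 = 19817 J.
Fully melting the ice requires m_ice L_f = 275.6×334 = 92050 J.
Since 19817 < 92050 J, not all the ice melts; equilibrium is at 0 °C.
m_melt = 19817 / L_f = 59.33 g.

m_melted ≈ 59.3 g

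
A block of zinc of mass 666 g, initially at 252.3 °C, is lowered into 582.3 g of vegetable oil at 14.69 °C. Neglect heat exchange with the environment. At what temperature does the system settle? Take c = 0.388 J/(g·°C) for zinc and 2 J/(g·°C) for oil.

T_f ≈ 57.8 °C

Let T be the final temperature. ΣQ_i = 0:
666×0.388×(T − 252.3) + 582.3×2×(T − 14.69) = 0
258.41(T − 252.3) + 1164.6(T − 14.69) = 0
(258.41 + 1164.6) T = 258.41×252.3 + 1164.6×14.69
T = 82304 / 1423 = 57.8 °C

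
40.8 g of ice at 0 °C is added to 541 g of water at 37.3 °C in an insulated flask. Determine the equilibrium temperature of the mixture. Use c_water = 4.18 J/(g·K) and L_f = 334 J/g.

T_f ≈ 29.1 °C

Sum of m c ΔT and latent-heat terms is zero:
fusion: m_ice L_f = 40.8×334 = 13627; warm the meltwater: 170.54 T; water cools: 541×4.18×(T − 37.3) = 2261.4(T − 37.3)
2431.9 T = 84349 − 13627 = 70722
T ≈ 29.08 °C. Since T > 0 °C, the all-ice-melts assumption holds.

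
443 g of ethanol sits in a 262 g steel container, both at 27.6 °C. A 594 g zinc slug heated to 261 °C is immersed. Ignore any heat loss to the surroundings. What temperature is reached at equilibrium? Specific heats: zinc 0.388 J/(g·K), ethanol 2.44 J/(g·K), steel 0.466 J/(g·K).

Conservation of energy gives ΣQ = 0:
594×0.388×(T − 261) + 443×2.44×(T − 27.6) + 262×0.466×(T − 27.6) = 0
230.47(T − 261) + 1080.9(T − 27.6) + 122.09(T − 27.6) = 0
(230.47 + 1080.9 + 122.09) T = 230.47×261 + 1080.9×27.6 + 122.09×27.6
T = 93356/1433.5 ≈ 65.13 °C

T_f ≈ 65.1 °C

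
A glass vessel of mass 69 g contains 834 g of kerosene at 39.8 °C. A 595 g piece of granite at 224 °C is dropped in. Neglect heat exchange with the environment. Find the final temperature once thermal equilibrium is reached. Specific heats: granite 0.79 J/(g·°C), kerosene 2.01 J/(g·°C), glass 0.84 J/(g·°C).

T_f ≈ 79.1 °C

Setting the total heat transfer to zero:
595·0.79·(T − 224) + 834·2.01·(T − 39.8) + 69·0.84·(T − 39.8) = 0
470.05(T − 224) + 1676.3(T − 39.8) + 57.96(T − 39.8) = 0
(470.05 + 1676.3 + 57.96) T = 470.05·224 + 1676.3·39.8 + 57.96·39.8
T ≈ 79.08 °C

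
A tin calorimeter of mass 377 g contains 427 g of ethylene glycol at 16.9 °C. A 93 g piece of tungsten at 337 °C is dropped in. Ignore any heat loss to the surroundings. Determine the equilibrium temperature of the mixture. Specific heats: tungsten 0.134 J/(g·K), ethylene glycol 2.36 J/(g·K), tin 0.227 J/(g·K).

T_f ≈ 20.5 °C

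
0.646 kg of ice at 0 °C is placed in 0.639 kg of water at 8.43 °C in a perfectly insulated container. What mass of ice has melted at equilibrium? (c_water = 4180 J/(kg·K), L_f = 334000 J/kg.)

Cooling the water to 0 °C releases 0.639×4180×8.43 = 22517 J.
Fully melting the ice requires m_ice L_f = 0.646×334000 = 215764 J.
Since 22517 < 215764 J, not all the ice melts; equilibrium is at 0 °C.
m_melt = 22517 / L_f = 0.06742 kg.

m_melted ≈ 0.0674 kg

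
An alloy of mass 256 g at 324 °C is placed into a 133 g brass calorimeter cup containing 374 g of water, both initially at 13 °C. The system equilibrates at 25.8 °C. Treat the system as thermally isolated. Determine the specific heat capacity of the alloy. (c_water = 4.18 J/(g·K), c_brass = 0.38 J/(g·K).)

Energy conservation, ΣQ = 0:
256·c·(25.8 − 324) + 374·4.18·(25.8 − 13) + 133·0.38·(25.8 − 13) = 0
-76339 c = -20657
c = -20657/-76339 ≈ 0.2706 J/(g·K)

c ≈ 0.271 J/(g·K)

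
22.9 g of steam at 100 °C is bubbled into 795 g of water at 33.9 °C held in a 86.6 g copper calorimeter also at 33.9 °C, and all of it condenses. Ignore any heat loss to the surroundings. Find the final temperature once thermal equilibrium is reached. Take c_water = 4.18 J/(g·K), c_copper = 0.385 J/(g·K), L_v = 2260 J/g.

T_f ≈ 50.7 °C

Taking heat into each body as positive, Σ m c ΔT = 0:
latent heat released on condensation: 22.9·2260 = 51754
  condensate cools 100→T: 22.9·4.18·(T − 100) = 95.72(T − 100)
  original water: 3323.1(T − 33.9)
  copper cup: 86.6·0.385·(T − 33.9) = 33.34(T − 33.9)
3452.2 T = 51754 + 9572.2 + 113783 = 175110
T ≈ 50.72 °C, under the boiling point, so the assumption holds.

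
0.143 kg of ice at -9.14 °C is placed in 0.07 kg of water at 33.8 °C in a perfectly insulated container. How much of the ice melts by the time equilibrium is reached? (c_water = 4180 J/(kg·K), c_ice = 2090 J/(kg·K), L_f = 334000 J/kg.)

m_melted ≈ 0.0214 kg

Heat available from the water dropping to 0 °C: 0.07·4180·33.8 = 9889.9 J.
Warming the ice to 0 °C takes 0.143·2090·9.14 = 2731.7 J, leaving 7158.2 J for melting.
To melt every bit of ice: 0.143·334000 = 47762 J.
7158.2 J < 47762 J, so only part of the ice melts and the system sits at 0 °C.
Mass melted = 7158.2/334000 ≈ 0.02143 kg.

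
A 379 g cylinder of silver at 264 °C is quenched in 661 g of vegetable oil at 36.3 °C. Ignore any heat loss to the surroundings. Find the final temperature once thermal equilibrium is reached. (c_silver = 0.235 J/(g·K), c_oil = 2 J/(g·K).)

T_f ≈ 50.7 °C

T_f = Σ m_i c_i T_i / Σ m_i c_i:
T_f = (89.06·264 + 1322·36.3) / (89.06 + 1322)
    = 71502 / 1411.1 ≈ 50.67 °C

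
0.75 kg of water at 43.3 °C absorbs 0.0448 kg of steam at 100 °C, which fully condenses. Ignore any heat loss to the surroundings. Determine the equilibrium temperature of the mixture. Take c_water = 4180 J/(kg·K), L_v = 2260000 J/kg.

Let T be the final temperature. ΣQ_i = 0:
latent heat released on condensation: 0.0448·2260000 = 101248
  condensate cools 100→T: 0.0448·4180·(T − 100) = 187.26(T − 100)
  water warms: 0.75·4180·(T − 43.3) = 3135(T − 43.3)
3322.3 T = 101248 + 18726 + 135746 = 255720
T ≈ 76.97 °C — below 100 °C, confirming all the steam condensed.

T_f ≈ 77.0 °C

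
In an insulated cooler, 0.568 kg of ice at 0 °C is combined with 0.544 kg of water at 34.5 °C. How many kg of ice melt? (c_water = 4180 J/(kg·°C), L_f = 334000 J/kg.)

Heat available from the water dropping to 0 °C: 0.544×4180×34.5 = 78450 J.
Melting all 0.568 kg of ice would need 0.568×334000 = 189712 J.
That's not enough to melt it all — equilibrium is at 0 °C with ice remaining.
m_melted×334000 = 78450  ⇒  m_melted ≈ 0.2349 kg.

m_melted ≈ 0.235 kg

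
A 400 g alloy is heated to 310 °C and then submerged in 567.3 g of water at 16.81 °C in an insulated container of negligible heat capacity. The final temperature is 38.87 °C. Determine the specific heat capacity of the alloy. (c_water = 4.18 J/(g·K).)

Net heat exchanged in the isolated system is zero:
400×c×(38.87 − 310) + 567.3×4.18×(38.87 − 16.81) = 0
-108452 c = -52311
c = -52311/-108452 ≈ 0.4823 J/(g·K)

c ≈ 0.482 J/(g·K)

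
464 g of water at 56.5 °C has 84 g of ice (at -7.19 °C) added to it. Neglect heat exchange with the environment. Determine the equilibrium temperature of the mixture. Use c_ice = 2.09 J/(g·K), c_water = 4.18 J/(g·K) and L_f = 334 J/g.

T_f ≈ 35.0 °C

Energy conservation, ΣQ = 0:
ice -7.19→0 °C: 84·2.09·7.19 = 1262.3
  fusion: m_ice L_f = 84·334 = 28056
  warm the meltwater: 351.12 T
  water: 1939.5(T − 56.5)
2290.6 T = 109583 − 29318 = 80265
T ≈ 35.04 °C. Since T > 0 °C, the all-ice-melts assumption holds.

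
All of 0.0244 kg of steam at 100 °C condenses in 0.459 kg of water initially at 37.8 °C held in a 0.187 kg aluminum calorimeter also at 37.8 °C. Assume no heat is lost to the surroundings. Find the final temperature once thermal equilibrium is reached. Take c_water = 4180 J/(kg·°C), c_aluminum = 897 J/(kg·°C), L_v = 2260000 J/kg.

Energy conservation, ΣQ = 0:
condense steam: −0.0244×2260000 = −55144
  condensate cools 100→T: 0.0244×4180×(T − 100) = 101.99(T − 100)
  original water: 1918.6(T − 37.8)
  aluminum cup: 0.187×897×(T − 37.8) = 167.74(T − 37.8)
2188.4 T = 55144 + 10199 + 78864 = 144208
T ≈ 65.90 °C (< 100 °C, so full condensation is consistent).

T_f ≈ 65.9 °C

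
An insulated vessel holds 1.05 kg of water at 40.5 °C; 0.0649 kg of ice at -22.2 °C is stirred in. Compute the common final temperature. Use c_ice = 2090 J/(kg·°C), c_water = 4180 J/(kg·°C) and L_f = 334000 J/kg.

T_f ≈ 32.8 °C

Let T be the final temperature. ΣQ_i = 0:
ice -22.2→0 °C: 0.0649·2090·22.2 = 3011.2; fusion: m_ice L_f = 0.0649·334000 = 21677; meltwater 0→T: 0.0649·4180·T = 271.28 T; water cools: 1.05·4180·(T − 40.5) = 4389(T − 40.5)
4660.3 T = 177754 − 24688 = 153067
T ≈ 32.84 °C (positive, so assuming full melt was valid).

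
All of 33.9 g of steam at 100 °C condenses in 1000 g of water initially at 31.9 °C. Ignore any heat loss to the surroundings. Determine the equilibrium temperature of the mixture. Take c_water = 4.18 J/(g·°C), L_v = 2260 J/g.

T_f ≈ 51.9 °C

Energy balance with sensible and latent terms:
steam→water at 100 °C releases m L_v = 33.9×2260 = 76614
  condensed water 100 °C→T: 141.7(T − 100)
  original water: 4180(T − 31.9)
4321.7 T = 76614 + 14170 + 133342 = 224126
T ≈ 51.86 °C, under the boiling point, so the assumption holds.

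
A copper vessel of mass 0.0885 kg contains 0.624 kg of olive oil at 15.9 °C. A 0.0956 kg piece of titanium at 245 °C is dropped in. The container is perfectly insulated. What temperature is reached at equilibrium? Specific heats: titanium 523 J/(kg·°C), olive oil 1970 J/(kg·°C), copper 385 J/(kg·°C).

T_f ≈ 24.6 °C

Conservation of energy gives ΣQ = 0:
0.0956·523·(T − 245) + 0.624·1970·(T − 15.9) + 0.0885·385·(T − 15.9) = 0
1313.4 T = 32337
T = 32337 / 1313.4 = 24.6 °C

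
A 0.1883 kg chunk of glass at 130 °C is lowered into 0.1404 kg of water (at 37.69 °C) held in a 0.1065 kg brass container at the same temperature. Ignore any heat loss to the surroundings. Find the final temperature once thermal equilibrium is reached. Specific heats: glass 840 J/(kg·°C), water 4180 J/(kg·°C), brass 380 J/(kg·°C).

T_f ≈ 56.3 °C

Conservation of energy gives ΣQ = 0:
0.1883·840·(T − 130) + 0.1404·4180·(T − 37.69) + 0.1065·380·(T − 37.69) = 0
785.51 T = 44207
T = 44207 / 785.51 = 56.3 °C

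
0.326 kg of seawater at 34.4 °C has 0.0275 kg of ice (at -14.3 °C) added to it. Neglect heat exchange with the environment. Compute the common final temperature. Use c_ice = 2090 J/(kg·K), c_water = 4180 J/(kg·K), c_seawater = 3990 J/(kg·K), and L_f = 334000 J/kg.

T_f ≈ 24.5 °C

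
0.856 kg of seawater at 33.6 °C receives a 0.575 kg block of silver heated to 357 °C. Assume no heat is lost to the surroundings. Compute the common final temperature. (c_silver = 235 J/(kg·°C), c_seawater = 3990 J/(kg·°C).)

T_f ≈ 45.9 °C

Setting the total heat transfer to zero:
0.575·235·(T − 357) + 0.856·3990·(T − 33.6) = 0
(135.12 + 3415.4) T = 135.12·357 + 3415.4·33.6
T = 162998/3550.6 ≈ 45.91 °C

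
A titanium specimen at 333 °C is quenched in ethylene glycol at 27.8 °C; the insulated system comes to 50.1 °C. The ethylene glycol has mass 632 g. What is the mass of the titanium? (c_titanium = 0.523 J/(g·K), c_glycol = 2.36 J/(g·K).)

m ≈ 225 g

Let T be the final temperature. ΣQ_i = 0:
m·0.523·(50.1 − 333) + 632·2.36·(50.1 − 27.8) = 0
-147.96 m = -33261
m = -33261/-147.96 ≈ 224.8 g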